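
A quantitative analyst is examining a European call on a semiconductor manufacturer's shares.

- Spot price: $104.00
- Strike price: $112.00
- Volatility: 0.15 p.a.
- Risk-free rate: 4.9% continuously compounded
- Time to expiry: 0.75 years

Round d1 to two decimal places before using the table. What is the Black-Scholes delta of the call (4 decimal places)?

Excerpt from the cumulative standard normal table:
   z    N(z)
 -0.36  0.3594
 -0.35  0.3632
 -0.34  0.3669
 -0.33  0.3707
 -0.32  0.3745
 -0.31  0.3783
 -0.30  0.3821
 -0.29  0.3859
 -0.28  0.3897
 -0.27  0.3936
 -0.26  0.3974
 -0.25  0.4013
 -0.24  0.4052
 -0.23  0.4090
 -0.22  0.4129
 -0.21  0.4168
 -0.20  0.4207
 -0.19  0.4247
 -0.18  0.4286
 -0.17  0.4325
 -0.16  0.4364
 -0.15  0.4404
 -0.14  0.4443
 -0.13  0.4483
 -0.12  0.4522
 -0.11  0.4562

0.4129

σ√T = 0.15 × 0.8660 = 0.1299
d₁ = [ln(104/112) + (0.049 + 0.15²/2)·0.75] / 0.1299 = [-0.0741 + 0.0452] / 0.1299 = -0.2226 → -0.22
N(d₁) = N(-0.22) = 0.4129
Δ_call = N(d₁) = 0.4129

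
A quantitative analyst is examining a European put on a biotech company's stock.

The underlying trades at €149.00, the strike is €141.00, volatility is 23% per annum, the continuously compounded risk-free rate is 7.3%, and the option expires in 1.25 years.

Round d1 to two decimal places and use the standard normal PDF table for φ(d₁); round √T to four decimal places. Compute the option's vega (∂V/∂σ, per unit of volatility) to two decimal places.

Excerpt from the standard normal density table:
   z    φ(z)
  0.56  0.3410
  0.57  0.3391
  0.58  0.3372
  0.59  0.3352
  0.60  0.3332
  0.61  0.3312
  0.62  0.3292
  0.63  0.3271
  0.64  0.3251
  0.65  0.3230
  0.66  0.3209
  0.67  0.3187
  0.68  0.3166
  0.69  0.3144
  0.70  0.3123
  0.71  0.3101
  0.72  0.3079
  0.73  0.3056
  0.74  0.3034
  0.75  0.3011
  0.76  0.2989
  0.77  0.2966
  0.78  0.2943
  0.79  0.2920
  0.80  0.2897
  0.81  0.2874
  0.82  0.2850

T = 1.25;  σ√T = 0.2571
d₁ = [ln(149/141) + (0.073 + 0.23²/2)·1.25] / 0.2571 = [0.0552 + 0.1243] / 0.2571 = 0.6980 ≈ 0.70
√T = √1.25 = 1.1180
φ(d₁) = φ(0.70) = 0.3123
vega = S·φ(d₁)·√T = 149·0.3123·1.1180 = 52.0236

52.02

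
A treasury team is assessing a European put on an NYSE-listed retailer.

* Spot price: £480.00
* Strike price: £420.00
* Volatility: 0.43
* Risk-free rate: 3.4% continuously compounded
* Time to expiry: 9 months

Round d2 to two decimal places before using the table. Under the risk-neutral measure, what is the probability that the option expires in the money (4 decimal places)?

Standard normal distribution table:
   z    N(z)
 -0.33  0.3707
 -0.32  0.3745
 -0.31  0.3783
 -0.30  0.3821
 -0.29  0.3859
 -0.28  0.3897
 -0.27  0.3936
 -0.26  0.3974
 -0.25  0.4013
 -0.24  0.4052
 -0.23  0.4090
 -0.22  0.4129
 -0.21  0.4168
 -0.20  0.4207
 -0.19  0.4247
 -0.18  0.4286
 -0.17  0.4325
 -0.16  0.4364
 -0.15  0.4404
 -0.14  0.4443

0.4052

σ√T = 0.43 × 0.8660 = 0.3724
d₁ = [ln(480/420) + (0.034 + ½·0.43²)·0.75] / (σ√T) = (0.1335 + 0.0948) / 0.3724 = 0.6133 → 0.61
d₂ = 0.6133 − 0.3724 = 0.2409 → 0.24
Risk-neutral Pr[S_T < K] = N(−d₂) = N(-0.24) = 0.4052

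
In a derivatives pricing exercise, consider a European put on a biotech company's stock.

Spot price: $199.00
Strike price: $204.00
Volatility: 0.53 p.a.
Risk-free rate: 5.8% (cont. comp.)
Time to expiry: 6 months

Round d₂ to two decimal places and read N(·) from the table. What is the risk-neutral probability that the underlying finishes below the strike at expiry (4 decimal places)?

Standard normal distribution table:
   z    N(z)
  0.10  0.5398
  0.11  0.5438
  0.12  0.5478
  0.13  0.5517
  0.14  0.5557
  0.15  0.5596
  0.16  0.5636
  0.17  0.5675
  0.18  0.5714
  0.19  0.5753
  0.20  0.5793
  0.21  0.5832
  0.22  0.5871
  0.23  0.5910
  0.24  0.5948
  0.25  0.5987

0.5714

T = 0.5;  σ√T = 0.3748
d₁ = [ln(199/204) + (0.058 + ½·0.53²)·0.5] / (σ√T) = (-0.0248 + 0.0992) / 0.3748 = 0.1985 → 0.20
d₂ = 0.1985 − 0.3748 = -0.1762 → -0.18
Pr(exercise) under Q = N(−d₂) = N(0.18) = 0.5714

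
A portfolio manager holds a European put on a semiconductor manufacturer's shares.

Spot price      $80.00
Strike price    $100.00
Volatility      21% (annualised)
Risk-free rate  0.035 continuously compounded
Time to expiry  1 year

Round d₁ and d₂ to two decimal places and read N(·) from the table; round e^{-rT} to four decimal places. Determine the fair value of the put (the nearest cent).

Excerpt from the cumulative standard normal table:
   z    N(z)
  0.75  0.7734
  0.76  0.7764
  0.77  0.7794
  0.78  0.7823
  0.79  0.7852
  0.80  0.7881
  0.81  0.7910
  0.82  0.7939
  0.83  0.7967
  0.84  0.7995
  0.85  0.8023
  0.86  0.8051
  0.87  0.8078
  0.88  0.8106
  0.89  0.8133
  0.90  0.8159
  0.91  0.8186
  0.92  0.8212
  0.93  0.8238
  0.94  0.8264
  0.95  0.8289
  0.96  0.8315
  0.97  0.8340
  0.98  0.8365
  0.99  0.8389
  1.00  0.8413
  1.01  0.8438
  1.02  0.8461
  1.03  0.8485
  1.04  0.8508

σ√T = 0.21 × 1.0000 = 0.2100
d₁ = [ln(80/100) + (0.035 + ½·0.21²)·1] / (σ√T) = (-0.2231 + 0.0571) / 0.2100 = -0.7909 ≈ -0.79
d₂ = -0.7909 − 0.2100 = -1.0009 ≈ -1.00
exp(−rT) = exp(−0.035·1) = 0.9656
P = 100·0.9656·N(1.00) − 80·N(0.79) = 100·0.9656·0.8413 − 80·0.7852 = 81.2359 − 62.8160 = 18.4199

$18.42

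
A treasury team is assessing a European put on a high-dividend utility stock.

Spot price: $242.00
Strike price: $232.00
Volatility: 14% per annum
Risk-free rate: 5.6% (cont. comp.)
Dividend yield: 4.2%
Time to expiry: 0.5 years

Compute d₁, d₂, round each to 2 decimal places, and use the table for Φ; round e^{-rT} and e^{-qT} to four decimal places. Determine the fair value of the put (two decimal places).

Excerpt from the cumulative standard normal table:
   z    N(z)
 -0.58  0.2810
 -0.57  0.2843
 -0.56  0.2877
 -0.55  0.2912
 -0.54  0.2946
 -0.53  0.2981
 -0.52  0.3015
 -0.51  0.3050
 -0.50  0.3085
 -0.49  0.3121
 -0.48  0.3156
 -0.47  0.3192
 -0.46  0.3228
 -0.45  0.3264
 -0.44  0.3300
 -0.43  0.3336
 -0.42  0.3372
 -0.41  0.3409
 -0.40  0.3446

$4.63

σ√T = 0.14·√0.5 = 0.0990
ln(S/K) + (r − q + σ²/2)T = ln(242/232) + (0.056 − 0.042 + 0.14²/2)·0.5 = 0.0422 + 0.0119 = 0.0541
d₁ = 0.0541 / 0.0990 = 0.5465 which rounds to 0.55
d₂ = d₁ − σ√T = 0.5465 − 0.0990 = 0.4475 which rounds to 0.45
exp(−qT) = exp(−0.042·0.5) = 0.9792;  exp(−rT) = exp(−0.056·0.5) = 0.9724
P = 232·0.9724·N(-0.45) − 242·0.9792·N(-0.55) = 232·0.9724·0.3264 − 242·0.9792·0.2912 = 73.6348 − 69.0046 = 4.6302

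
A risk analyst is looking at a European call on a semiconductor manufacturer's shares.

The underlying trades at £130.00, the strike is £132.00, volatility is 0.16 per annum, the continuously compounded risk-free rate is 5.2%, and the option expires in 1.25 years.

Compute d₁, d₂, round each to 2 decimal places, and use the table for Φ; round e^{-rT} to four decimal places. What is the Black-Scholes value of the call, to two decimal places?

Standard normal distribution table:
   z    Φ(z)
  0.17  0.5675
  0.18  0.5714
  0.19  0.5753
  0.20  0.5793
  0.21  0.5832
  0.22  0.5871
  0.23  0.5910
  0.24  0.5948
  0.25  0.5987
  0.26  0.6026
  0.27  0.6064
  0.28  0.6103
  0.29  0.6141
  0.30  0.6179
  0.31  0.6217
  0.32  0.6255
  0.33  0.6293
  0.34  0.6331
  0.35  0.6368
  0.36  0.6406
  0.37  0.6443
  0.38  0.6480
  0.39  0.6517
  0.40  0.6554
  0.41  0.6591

£12.60

T = 1.25;  σ√T = 0.1789
d₁ = [ln(130/132) + (0.052 + ½·0.16²)·1.25] / (σ√T) = (-0.0153 + 0.0810) / 0.1789 = 0.3675 ⇒ 0.37
d₂ = 0.3675 − 0.1789 = 0.1886 ⇒ 0.19
e^(−rT) = e^(−0.052·1.25) = 0.9371
C = 130·N(0.37) − 132·0.9371·N(0.19) = 130·0.6443 − 132·0.9371·0.5753 = 83.7590 − 71.1630 = 12.5960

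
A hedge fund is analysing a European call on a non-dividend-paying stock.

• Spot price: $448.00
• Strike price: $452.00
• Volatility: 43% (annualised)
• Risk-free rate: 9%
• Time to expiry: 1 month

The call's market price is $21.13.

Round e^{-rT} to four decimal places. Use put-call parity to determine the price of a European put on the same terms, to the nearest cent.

e^(−rT) = e^(−0.09·0.08333) = 0.9925
Put-call parity: C − P = S − K·e^(−rT) = 448 − 452·0.9925 = 448 − 448.6100 = -0.6100
P = C − (C − P) = 21.13 − (-0.6100) = 21.7400

$21.74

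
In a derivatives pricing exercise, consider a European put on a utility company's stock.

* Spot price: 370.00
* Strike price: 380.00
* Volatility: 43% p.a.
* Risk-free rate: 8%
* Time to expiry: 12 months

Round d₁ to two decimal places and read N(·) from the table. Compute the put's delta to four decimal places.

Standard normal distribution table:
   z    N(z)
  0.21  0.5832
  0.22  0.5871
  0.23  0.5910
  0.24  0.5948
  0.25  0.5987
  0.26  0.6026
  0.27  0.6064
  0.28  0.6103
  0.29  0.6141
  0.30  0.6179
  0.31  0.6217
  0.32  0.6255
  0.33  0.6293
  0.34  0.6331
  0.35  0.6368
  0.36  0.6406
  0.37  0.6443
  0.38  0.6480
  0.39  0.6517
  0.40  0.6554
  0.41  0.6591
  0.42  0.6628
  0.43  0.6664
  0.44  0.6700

-0.3669

T = 1;  σ√T = 0.4300
d₁ = [ln(370/380) + (0.08 + 0.43²/2)·1] / 0.4300 = [-0.0267 + 0.1724] / 0.4300 = 0.3390 → 0.34
N(d₁) = N(0.34) = 0.6331
Δ_put = N(d₁) − 1 = 0.6331 − 1 = -0.3669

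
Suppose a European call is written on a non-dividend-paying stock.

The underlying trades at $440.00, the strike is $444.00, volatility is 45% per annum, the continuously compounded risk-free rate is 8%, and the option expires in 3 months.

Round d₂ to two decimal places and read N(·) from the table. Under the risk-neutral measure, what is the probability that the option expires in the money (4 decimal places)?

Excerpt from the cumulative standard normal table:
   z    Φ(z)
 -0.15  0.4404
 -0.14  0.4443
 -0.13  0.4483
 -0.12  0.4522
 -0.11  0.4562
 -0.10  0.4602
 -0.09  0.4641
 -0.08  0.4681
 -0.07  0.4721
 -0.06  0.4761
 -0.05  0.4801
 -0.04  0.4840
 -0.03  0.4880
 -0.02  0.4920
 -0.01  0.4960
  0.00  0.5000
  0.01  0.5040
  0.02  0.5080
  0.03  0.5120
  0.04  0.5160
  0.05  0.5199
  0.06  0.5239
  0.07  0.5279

0.4761

σ√T = 0.45·√0.25 = 0.2250
ln(S/K) + (r + σ²/2)T = ln(440/444) + (0.08 + 0.45²/2)·0.25 = -0.0090 + 0.0453 = 0.0363
d₁ = 0.0363 / 0.2250 = 0.1612 ≈ 0.16
d₂ = d₁ − σ√T = 0.1612 − 0.2250 = -0.0638 ≈ -0.06
Risk-neutral Pr[S_T > K] = N(d₂) = N(-0.06) = 0.4761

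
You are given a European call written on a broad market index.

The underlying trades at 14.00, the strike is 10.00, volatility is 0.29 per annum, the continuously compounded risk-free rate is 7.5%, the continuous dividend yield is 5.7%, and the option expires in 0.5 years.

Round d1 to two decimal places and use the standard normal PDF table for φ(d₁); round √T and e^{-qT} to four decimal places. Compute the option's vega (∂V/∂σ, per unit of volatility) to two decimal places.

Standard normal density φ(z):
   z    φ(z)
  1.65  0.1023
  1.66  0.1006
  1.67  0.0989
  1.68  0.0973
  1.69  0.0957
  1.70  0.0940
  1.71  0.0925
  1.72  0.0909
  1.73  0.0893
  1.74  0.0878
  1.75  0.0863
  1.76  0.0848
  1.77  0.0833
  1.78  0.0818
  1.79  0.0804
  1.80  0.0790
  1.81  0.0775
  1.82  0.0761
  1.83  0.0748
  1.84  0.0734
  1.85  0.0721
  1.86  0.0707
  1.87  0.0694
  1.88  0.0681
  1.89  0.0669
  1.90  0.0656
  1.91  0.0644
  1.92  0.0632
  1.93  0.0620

0.77

σ√T = 0.29·√0.5 = 0.2051
ln(S/K) + (r − q + σ²/2)T = ln(14/10) + (0.075 − 0.057 + 0.29²/2)·0.5 = 0.3365 + 0.0300 = 0.3665
d₁ = 0.3665 / 0.2051 = 1.7873 ⇒ 1.79
√T = √0.5 = 0.7071
φ(d₁) = φ(1.79) = 0.0804
exp(−qT) = exp(−0.057·0.5) = 0.9719
vega = S·exp(−qT)·φ(d₁)·√T = 14·0.9719·0.0804·0.7071 = 0.7735
(The put has the same vega.)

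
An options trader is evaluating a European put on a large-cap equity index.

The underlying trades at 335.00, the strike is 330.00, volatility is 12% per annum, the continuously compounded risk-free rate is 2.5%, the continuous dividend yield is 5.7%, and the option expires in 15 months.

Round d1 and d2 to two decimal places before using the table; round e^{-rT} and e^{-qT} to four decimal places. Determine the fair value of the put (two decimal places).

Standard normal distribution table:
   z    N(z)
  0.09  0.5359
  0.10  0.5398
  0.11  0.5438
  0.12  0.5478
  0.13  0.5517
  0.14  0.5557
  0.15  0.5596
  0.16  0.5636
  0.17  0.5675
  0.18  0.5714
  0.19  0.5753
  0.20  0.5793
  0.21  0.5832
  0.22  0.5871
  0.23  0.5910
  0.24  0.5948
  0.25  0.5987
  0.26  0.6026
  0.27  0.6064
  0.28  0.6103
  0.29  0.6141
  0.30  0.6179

20.60

σ√T = 0.12 × 1.1180 = 0.1342
ln(S/K) + (r − q + σ²/2)T = ln(335/330) + (0.025 − 0.057 + 0.12²/2)·1.25 = 0.0150 − 0.0310 = -0.0160
d₁ = -0.0160 / 0.1342 = -0.1190 which rounds to -0.12
d₂ = d₁ − σ√T = -0.1190 − 0.1342 = -0.2531 which rounds to -0.25
exp(−qT) = exp(−0.057·1.25) = 0.9312;  exp(−rT) = exp(−0.025·1.25) = 0.9692
N(−d₂) = N(0.25) = 0.5987;  N(−d₁) = N(0.12) = 0.5478
P = 330·0.9692·0.5987 − 335·0.9312·0.5478 = 191.4858 − 170.8873 = 20.5985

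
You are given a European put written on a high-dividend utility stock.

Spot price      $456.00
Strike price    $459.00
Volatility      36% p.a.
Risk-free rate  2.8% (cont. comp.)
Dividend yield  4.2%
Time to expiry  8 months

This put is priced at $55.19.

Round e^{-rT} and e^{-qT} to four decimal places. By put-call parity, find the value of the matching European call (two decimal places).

$48.10

exp(−qT) = exp(−0.042·0.6667) = 0.9724;  exp(−rT) = exp(−0.028·0.6667) = 0.9815
Put-call parity: C − P = S·e^(−qT) − K·e^(−rT) = 456·0.9724 − 459·0.9815 = 443.4144 − 450.5085 = -7.0941
C = P + (C − P) = 55.19 + (-7.0941) = 48.0959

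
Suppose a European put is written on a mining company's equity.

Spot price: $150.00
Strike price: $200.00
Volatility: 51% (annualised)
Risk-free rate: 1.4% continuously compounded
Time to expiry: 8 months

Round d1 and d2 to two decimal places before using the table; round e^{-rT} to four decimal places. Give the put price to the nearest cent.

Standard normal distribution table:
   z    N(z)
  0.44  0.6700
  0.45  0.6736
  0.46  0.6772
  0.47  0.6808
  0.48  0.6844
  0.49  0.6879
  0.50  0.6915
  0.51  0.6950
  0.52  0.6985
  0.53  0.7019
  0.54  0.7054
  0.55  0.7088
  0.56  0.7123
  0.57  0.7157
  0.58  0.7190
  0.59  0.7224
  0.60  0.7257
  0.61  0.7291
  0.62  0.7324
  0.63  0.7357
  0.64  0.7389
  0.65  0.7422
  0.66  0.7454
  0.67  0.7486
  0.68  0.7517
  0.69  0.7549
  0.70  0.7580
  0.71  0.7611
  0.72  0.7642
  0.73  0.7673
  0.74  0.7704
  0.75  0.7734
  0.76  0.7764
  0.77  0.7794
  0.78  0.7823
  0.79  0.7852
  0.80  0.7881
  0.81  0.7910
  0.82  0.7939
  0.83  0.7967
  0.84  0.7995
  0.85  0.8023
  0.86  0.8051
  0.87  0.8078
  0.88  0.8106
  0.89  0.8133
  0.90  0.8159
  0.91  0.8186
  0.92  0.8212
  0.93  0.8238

$59.03

T = 0.6667;  σ√T = 0.4164
d₁ = [ln(150/200) + (0.014 + 0.51²/2)·0.6667] / 0.4164 = [-0.2877 + 0.0960] / 0.4164 = -0.4602 → -0.46
d₂ = d₁ − σ√T = -0.4602 − 0.4164 = -0.8767 → -0.88
exp(−rT) = exp(−0.014·0.6667) = 0.9907
N(−d₂) = N(0.88) = 0.8106;  N(−d₁) = N(0.46) = 0.6772
P = 200·0.9907·0.8106 − 150·0.6772 = 160.6123 − 101.5800 = 59.0323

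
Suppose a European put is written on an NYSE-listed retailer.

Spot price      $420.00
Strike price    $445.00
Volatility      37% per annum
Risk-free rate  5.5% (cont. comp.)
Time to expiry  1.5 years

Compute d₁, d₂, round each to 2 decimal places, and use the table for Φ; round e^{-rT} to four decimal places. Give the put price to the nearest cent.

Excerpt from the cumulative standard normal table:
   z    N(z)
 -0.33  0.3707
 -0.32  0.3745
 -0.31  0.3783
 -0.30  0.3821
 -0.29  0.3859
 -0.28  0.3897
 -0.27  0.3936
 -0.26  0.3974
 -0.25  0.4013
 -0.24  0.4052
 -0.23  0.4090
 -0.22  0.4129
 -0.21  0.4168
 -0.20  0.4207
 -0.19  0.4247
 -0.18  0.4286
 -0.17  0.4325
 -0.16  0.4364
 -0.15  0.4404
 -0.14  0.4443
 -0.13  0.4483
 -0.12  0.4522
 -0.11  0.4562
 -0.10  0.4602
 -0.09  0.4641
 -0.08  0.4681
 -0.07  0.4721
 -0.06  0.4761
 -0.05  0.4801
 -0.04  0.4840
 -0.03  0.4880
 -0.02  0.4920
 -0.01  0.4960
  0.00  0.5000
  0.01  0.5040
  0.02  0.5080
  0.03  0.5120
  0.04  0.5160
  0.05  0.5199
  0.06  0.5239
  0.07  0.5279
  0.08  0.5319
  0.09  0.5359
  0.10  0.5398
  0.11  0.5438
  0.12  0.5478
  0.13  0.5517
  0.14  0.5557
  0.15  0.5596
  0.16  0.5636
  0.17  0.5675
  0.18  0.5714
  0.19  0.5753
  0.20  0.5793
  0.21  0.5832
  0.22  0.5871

$68.86

T = 1.5;  σ√T = 0.4532
d₁ = [ln(420/445) + (0.055 + ½·0.37²)·1.5] / (σ√T) = (-0.0578 + 0.1852) / 0.4532 = 0.2810 ⇒ 0.28
d₂ = 0.2810 − 0.4532 = -0.1721 ⇒ -0.17
e^(−rT) = e^(−0.055·1.5) = 0.9208
N(−d₂) = N(0.17) = 0.5675;  N(−d₁) = N(-0.28) = 0.3897
P = 445·0.9208·0.5675 − 420·0.3897 = 232.5365 − 163.6740 = 68.8625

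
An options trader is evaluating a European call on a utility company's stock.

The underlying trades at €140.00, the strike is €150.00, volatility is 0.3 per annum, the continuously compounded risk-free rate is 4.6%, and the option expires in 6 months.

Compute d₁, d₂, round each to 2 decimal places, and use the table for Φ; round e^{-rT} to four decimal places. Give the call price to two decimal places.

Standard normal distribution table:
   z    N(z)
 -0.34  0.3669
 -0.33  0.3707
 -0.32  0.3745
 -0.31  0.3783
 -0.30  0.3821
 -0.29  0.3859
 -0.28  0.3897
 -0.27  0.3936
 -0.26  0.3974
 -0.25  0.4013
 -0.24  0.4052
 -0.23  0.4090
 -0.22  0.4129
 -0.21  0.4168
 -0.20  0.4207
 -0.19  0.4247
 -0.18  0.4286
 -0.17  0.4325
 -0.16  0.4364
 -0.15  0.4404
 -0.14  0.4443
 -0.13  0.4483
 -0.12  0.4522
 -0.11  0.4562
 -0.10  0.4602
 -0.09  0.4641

€8.97

σ√T = 0.3 × 0.7071 = 0.2121
d₁ = [ln(140/150) + (0.046 + 0.3²/2)·0.5] / 0.2121 = [-0.0690 + 0.0455] / 0.2121 = -0.1107 ⇒ -0.11
d₂ = d₁ − σ√T = -0.1107 − 0.2121 = -0.3229 ⇒ -0.32
e^(−rT) = e^(−0.046·0.5) = 0.9773
N(d₁) = N(-0.11) = 0.4562;  N(d₂) = N(-0.32) = 0.3745
C = 140·0.4562 − 150·0.9773·0.3745 = 63.8680 − 54.8998 = 8.9682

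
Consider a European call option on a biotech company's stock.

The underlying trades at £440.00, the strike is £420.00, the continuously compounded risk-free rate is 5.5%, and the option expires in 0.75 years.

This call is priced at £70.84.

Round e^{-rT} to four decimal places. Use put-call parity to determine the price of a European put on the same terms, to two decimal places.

£33.87

exp(−rT) = exp(−0.055·0.75) = 0.9596
Put-call parity: C − P = S − K·e^(−rT) = 440 − 420·0.9596 = 440 − 403.0320 = 36.9680
P = C − (C − P) = 70.84 − (36.9680) = 33.8720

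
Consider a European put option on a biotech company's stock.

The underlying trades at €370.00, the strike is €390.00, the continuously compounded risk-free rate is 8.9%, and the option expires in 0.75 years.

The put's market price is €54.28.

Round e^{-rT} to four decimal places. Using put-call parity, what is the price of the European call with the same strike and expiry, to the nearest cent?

€59.47

exp(−rT) = exp(−0.089·0.75) = 0.9354
Put-call parity: C − P = S − K·e^(−rT) = 370 − 390·0.9354 = 370 − 364.8060 = 5.1940
C = P + (C − P) = 54.28 + (5.1940) = 59.4740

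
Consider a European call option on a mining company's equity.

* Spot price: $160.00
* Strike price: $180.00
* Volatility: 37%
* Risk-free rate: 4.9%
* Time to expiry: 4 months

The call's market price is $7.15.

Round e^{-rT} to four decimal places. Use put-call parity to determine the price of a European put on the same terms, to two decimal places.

exp(−rT) = exp(−0.049·0.3333) = 0.9838
Put-call parity: C − P = S − K·e^(−rT) = 160 − 180·0.9838 = 160 − 177.0840 = -17.0840
P = C − (C − P) = 7.15 − (-17.0840) = 24.2340

$24.23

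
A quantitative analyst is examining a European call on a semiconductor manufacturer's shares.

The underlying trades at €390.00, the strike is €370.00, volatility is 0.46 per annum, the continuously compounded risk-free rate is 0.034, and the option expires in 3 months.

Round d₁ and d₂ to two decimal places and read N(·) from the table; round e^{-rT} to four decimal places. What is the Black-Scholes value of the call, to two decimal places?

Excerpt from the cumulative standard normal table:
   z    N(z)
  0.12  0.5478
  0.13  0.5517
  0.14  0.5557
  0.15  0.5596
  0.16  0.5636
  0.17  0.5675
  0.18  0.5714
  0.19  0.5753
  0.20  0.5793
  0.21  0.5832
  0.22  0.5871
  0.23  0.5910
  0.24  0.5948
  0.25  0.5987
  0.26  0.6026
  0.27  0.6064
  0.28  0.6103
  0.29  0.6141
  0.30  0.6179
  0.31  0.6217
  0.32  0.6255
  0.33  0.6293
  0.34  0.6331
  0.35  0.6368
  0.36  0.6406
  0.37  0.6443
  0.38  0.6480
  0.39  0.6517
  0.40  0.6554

€47.43

σ√T = 0.46·√0.25 = 0.2300
ln(S/K) + (r + σ²/2)T = ln(390/370) + (0.034 + 0.46²/2)·0.25 = 0.0526 + 0.0350 = 0.0876
d₁ = 0.0876 / 0.2300 = 0.3808 ≈ 0.38
d₂ = d₁ − σ√T = 0.3808 − 0.2300 = 0.1508 ≈ 0.15
e^(−rT) = e^(−0.034·0.25) = 0.9915
N(d₁) = N(0.38) = 0.6480;  N(d₂) = N(0.15) = 0.5596
C = 390·0.6480 − 370·0.9915·0.5596 = 252.7200 − 205.2921 = 47.4279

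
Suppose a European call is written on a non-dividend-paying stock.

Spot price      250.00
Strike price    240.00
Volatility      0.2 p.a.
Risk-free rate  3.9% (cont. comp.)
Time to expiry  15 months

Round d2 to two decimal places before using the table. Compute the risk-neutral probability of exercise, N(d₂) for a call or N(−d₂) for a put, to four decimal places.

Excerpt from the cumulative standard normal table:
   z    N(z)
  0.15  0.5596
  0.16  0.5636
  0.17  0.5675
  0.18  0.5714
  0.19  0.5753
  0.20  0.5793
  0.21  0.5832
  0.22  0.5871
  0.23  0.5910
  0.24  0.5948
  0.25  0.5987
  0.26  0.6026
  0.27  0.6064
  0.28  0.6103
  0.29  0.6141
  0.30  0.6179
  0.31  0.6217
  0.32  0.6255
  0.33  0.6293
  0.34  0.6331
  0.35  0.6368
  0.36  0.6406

0.6141

T = 1.25;  σ√T = 0.2236
d₁ = [ln(250/240) + (0.039 + 0.2²/2)·1.25] / 0.2236 = [0.0408 + 0.0738] / 0.2236 = 0.5124 ≈ 0.51
d₂ = d₁ − σ√T = 0.5124 − 0.2236 = 0.2888 ≈ 0.29
Pr(exercise) under Q = N(d₂) = 0.6141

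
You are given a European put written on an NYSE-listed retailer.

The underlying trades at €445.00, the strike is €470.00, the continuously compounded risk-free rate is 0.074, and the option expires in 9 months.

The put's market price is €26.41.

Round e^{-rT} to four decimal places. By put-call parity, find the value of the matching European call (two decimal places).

€26.79

exp(−rT) = exp(−0.074·0.75) = 0.9460
Put-call parity: C − P = S − K·e^(−rT) = 445 − 470·0.9460 = 445 − 444.6200 = 0.3800
C = P + (C − P) = 26.41 + (0.3800) = 26.7900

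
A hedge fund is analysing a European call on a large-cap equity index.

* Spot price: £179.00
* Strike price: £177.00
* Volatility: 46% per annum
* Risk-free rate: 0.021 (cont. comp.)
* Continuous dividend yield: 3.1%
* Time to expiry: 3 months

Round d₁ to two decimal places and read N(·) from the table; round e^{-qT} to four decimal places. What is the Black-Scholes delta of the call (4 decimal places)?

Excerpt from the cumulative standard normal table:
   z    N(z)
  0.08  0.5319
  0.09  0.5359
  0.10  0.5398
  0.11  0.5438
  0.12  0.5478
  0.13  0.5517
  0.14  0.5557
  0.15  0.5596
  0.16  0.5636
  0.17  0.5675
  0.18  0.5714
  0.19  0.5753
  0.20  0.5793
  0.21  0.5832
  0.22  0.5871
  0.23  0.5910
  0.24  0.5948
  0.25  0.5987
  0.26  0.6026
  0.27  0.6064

0.5553

T = 0.25;  σ√T = 0.2300
d₁ = [ln(179/177) + (0.021 − 0.031 + ½·0.46²)·0.25] / (σ√T) = (0.0112 + 0.0240) / 0.2300 = 0.1530 which rounds to 0.15
N(d₁) = N(0.15) = 0.5596
Δ_call = exp(−qT)·N(d₁) = 0.9923·0.5596 = 0.5553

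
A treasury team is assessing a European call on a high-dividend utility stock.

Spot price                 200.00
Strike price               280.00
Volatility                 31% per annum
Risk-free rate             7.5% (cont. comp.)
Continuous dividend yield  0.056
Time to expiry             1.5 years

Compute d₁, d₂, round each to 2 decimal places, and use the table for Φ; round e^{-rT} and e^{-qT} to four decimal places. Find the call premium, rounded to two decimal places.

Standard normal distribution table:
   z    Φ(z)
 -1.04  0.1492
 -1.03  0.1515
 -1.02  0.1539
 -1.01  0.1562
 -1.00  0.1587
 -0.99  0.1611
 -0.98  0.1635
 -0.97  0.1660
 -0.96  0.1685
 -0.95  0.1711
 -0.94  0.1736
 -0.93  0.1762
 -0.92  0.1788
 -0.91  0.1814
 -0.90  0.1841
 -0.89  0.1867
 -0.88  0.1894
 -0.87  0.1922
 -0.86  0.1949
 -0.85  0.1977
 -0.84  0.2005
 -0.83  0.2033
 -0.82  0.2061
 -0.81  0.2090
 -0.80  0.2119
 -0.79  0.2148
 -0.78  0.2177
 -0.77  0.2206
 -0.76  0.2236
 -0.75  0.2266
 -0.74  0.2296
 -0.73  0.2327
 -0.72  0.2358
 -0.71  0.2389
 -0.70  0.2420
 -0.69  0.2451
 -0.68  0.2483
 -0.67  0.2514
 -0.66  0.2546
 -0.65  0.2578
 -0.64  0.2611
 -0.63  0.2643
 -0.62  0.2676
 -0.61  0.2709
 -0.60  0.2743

9.50

σ√T = 0.31·√1.5 = 0.3797
d₁ = [ln(200/280) + (0.075 − 0.056 + ½·0.31²)·1.5] / (σ√T) = (-0.3365 + 0.1006) / 0.3797 = -0.6213 ≈ -0.62
d₂ = -0.6213 − 0.3797 = -1.0010 ≈ -1.00
exp(−qT) = exp(−0.056·1.5) = 0.9194;  exp(−rT) = exp(−0.075·1.5) = 0.8936
N(d₁) = N(-0.62) = 0.2676;  N(d₂) = N(-1.00) = 0.1587
C = 200·0.9194·0.2676 − 280·0.8936·0.1587 = 49.2063 − 39.7080 = 9.4983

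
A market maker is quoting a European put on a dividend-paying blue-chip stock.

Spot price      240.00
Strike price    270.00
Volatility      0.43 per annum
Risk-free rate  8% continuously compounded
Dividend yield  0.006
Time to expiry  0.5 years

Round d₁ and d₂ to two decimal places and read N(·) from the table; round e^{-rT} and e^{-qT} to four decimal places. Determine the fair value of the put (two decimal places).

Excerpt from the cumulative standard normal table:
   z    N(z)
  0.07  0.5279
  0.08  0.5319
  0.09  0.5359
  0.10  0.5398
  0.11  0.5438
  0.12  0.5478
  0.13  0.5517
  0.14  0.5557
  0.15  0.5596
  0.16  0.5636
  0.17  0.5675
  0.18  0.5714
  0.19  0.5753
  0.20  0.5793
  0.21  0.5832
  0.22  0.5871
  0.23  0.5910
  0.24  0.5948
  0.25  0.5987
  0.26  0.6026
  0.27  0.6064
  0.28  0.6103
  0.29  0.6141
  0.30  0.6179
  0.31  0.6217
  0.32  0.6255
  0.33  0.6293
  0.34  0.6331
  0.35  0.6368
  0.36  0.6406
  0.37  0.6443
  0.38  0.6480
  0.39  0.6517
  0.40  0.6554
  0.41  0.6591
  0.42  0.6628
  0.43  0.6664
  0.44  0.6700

T = 0.5;  σ√T = 0.3041
d₁ = [ln(240/270) + (0.08 − 0.006 + 0.43²/2)·0.5] / 0.3041 = [-0.1178 + 0.0832] / 0.3041 = -0.1137 ⇒ -0.11
d₂ = d₁ − σ√T = -0.1137 − 0.3041 = -0.4177 ⇒ -0.42
e^(−qT) = e^(−0.006·0.5) = 0.9970;  e^(−rT) = e^(−0.08·0.5) = 0.9608
P = 270·0.9608·N(0.42) − 240·0.9970·N(0.11) = 270·0.9608·0.6628 − 240·0.9970·0.5438 = 171.9409 − 130.1205 = 41.8205

41.82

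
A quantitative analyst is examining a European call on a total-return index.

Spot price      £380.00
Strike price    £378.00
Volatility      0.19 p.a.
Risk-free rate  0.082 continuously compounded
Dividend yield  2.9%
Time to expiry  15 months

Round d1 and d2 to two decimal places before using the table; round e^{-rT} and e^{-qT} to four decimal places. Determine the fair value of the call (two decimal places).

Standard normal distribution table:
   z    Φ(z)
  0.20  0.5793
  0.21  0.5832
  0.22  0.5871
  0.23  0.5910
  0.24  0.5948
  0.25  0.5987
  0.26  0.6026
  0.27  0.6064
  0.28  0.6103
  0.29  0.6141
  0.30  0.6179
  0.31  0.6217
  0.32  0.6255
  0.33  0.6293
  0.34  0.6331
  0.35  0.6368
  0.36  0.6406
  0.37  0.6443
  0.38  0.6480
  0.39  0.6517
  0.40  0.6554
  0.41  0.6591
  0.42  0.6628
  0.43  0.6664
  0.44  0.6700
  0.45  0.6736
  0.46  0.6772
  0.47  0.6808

T = 1.25;  σ√T = 0.2124
d₁ = [ln(380/378) + (0.082 − 0.029 + 0.19²/2)·1.25] / 0.2124 = [0.0053 + 0.0888] / 0.2124 = 0.4429 → 0.44
d₂ = d₁ − σ√T = 0.4429 − 0.2124 = 0.2305 → 0.23
exp(−qT) = exp(−0.029·1.25) = 0.9644;  exp(−rT) = exp(−0.082·1.25) = 0.9026
N(d₁) = N(0.44) = 0.6700;  N(d₂) = N(0.23) = 0.5910
C = 380·0.9644·0.6700 − 378·0.9026·0.5910 = 245.5362 − 201.6390 = 43.8972

£43.90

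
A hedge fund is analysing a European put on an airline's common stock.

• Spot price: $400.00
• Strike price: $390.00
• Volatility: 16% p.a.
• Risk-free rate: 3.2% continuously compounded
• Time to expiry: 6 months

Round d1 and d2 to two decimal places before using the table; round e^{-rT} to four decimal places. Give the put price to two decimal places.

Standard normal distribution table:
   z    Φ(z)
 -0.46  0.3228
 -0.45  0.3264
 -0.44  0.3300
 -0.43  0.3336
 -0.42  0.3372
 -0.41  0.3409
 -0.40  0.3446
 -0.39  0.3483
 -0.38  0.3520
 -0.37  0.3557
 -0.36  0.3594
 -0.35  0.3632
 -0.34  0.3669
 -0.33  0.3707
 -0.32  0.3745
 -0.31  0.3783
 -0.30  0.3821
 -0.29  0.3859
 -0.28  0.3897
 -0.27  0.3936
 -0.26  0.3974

$10.31

σ√T = 0.16 × 0.7071 = 0.1131
d₁ = [ln(400/390) + (0.032 + ½·0.16²)·0.5] / (σ√T) = (0.0253 + 0.0224) / 0.1131 = 0.4218 ≈ 0.42
d₂ = 0.4218 − 0.1131 = 0.3086 ≈ 0.31
exp(−rT) = exp(−0.032·0.5) = 0.9841
P = 390·0.9841·N(-0.31) − 400·N(-0.42) = 390·0.9841·0.3783 − 400·0.3372 = 145.1912 − 134.8800 = 10.3112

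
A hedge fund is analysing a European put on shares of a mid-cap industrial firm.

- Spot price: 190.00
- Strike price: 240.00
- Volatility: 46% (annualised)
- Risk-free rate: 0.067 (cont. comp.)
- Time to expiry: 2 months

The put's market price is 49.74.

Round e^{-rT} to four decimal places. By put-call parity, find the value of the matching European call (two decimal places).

2.40

exp(−rT) = exp(−0.067·0.1667) = 0.9889
Put-call parity: C − P = S − K·e^(−rT) = 190 − 240·0.9889 = 190 − 237.3360 = -47.3360
C = P + (C − P) = 49.74 + (-47.3360) = 2.4040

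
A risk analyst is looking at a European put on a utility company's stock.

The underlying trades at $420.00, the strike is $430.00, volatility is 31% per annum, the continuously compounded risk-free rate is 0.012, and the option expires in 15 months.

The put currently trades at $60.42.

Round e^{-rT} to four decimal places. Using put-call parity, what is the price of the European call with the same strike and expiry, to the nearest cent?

exp(−rT) = exp(−0.012·1.25) = 0.9851
Put-call parity: C − P = S − K·e^(−rT) = 420 − 430·0.9851 = 420 − 423.5930 = -3.5930
C = P + (C − P) = 60.42 + (-3.5930) = 56.8270

$56.83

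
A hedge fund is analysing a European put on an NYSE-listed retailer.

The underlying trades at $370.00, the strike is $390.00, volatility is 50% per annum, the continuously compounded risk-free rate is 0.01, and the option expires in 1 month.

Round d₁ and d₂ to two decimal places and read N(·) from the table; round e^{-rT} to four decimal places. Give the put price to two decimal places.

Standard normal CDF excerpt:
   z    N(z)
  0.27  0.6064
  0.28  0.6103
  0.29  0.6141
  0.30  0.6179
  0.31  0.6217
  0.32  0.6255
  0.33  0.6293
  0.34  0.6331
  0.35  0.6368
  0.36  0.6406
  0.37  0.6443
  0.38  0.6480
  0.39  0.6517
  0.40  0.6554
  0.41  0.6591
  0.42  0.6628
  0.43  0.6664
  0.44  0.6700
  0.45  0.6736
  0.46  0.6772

$32.47

T = 0.08333;  σ√T = 0.1443
d₁ = [ln(370/390) + (0.01 + ½·0.5²)·0.08333] / (σ√T) = (-0.0526 + 0.0112) / 0.1443 = -0.2868 ≈ -0.29
d₂ = -0.2868 − 0.1443 = -0.4311 ≈ -0.43
e^(−rT) = e^(−0.01·0.08333) = 0.9992
N(−d₂) = N(0.43) = 0.6664;  N(−d₁) = N(0.29) = 0.6141
P = 390·0.9992·0.6664 − 370·0.6141 = 259.6881 − 227.2170 = 32.4711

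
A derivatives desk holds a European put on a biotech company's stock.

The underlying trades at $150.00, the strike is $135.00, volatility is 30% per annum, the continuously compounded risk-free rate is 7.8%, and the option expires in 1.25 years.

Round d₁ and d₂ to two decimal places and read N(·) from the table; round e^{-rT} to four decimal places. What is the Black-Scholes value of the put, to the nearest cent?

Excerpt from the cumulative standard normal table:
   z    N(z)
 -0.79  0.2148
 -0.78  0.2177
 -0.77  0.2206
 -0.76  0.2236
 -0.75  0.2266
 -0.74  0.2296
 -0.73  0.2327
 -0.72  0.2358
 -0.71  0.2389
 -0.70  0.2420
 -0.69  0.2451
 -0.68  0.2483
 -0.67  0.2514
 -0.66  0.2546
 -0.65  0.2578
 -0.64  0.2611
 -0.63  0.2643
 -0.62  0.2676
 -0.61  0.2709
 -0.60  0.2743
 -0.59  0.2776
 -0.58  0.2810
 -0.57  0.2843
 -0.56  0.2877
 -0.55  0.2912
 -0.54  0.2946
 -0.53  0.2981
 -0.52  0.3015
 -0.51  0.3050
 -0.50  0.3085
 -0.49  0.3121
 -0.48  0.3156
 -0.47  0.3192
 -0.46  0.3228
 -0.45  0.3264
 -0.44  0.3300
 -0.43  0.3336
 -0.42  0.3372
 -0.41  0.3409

$7.32

σ√T = 0.3 × 1.1180 = 0.3354
ln(S/K) + (r + σ²/2)T = ln(150/135) + (0.078 + 0.3²/2)·1.25 = 0.1054 + 0.1537 = 0.2591
d₁ = 0.2591 / 0.3354 = 0.7725 → 0.77
d₂ = d₁ − σ√T = 0.7725 − 0.3354 = 0.4371 → 0.44
exp(−rT) = exp(−0.078·1.25) = 0.9071
N(−d₂) = N(-0.44) = 0.3300;  N(−d₁) = N(-0.77) = 0.2206
P = 135·0.9071·0.3300 − 150·0.2206 = 40.4113 − 33.0900 = 7.3213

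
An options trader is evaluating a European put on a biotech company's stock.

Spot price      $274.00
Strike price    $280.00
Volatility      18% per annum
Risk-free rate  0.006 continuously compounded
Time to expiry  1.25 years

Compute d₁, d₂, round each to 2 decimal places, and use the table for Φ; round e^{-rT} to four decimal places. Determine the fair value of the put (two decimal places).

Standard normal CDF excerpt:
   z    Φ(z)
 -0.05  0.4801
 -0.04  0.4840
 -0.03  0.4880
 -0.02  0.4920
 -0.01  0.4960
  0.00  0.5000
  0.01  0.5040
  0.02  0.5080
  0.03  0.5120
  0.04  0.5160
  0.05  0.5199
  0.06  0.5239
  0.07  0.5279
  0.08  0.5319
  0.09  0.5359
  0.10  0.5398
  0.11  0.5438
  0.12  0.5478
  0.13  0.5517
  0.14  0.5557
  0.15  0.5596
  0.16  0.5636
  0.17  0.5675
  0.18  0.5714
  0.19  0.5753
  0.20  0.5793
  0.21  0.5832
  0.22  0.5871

$24.00

σ√T = 0.18 × 1.1180 = 0.2012
d₁ = [ln(274/280) + (0.006 + 0.18²/2)·1.25] / 0.2012 = [-0.0217 + 0.0277] / 0.2012 = 0.0303 which rounds to 0.03
d₂ = d₁ − σ√T = 0.0303 − 0.2012 = -0.1710 which rounds to -0.17
exp(−rT) = exp(−0.006·1.25) = 0.9925
N(−d₂) = N(0.17) = 0.5675;  N(−d₁) = N(-0.03) = 0.4880
P = 280·0.9925·0.5675 − 274·0.4880 = 157.7083 − 133.7120 = 23.9963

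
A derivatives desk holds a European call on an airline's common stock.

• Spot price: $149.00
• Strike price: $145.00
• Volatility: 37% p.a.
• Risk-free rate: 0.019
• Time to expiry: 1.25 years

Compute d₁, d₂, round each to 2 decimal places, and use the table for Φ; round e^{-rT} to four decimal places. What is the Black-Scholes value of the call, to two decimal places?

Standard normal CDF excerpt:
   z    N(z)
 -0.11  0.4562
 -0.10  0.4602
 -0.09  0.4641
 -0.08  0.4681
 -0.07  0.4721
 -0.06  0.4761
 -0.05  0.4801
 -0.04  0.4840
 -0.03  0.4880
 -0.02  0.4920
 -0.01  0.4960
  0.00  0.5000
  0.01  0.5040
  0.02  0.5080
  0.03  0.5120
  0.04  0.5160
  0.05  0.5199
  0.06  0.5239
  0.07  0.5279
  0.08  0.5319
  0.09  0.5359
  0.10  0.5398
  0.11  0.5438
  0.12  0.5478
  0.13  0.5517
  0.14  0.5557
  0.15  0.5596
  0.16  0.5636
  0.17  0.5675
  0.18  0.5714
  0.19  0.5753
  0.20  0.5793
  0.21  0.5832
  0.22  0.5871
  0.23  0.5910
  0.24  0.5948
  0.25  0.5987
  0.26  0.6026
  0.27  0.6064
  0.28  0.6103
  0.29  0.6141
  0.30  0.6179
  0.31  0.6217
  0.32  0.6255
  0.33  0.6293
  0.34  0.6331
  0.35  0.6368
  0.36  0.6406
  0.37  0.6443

σ√T = 0.37 × 1.1180 = 0.4137
d₁ = [ln(149/145) + (0.019 + ½·0.37²)·1.25] / (σ√T) = (0.0272 + 0.1093) / 0.4137 = 0.3300 which rounds to 0.33
d₂ = 0.3300 − 0.4137 = -0.0836 which rounds to -0.08
e^(−rT) = e^(−0.019·1.25) = 0.9765
N(d₁) = N(0.33) = 0.6293;  N(d₂) = N(-0.08) = 0.4681
C = 149·0.6293 − 145·0.9765·0.4681 = 93.7657 − 66.2794 = 27.4863

$27.49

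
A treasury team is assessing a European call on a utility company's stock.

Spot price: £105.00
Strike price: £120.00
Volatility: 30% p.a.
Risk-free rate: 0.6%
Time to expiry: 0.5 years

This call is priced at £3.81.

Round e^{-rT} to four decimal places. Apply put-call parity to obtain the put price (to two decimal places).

e^(−rT) = e^(−0.006·0.5) = 0.9970
Put-call parity: C − P = S − K·e^(−rT) = 105 − 120·0.9970 = 105 − 119.6400 = -14.6400
P = C − (C − P) = 3.81 − (-14.6400) = 18.4500

£18.45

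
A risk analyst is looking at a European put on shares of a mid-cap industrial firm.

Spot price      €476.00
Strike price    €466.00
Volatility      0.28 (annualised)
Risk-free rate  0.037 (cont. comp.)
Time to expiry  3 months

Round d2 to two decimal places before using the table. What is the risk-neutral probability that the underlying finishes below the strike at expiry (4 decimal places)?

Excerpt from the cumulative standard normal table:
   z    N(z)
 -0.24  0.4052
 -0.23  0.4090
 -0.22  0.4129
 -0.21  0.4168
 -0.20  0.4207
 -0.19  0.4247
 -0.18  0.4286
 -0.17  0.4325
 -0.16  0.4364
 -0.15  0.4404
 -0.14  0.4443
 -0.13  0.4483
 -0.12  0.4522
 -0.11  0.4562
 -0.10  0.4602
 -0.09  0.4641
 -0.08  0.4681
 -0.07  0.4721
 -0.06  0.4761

0.4404

T = 0.25;  σ√T = 0.1400
ln(S/K) + (r + σ²/2)T = ln(476/466) + (0.037 + 0.28²/2)·0.25 = 0.0212 + 0.0191 = 0.0403
d₁ = 0.0403 / 0.1400 = 0.2877 ⇒ 0.29
d₂ = d₁ − σ√T = 0.2877 − 0.1400 = 0.1477 ⇒ 0.15
Risk-neutral Pr[S_T < K] = N(−d₂) = N(-0.15) = 0.4404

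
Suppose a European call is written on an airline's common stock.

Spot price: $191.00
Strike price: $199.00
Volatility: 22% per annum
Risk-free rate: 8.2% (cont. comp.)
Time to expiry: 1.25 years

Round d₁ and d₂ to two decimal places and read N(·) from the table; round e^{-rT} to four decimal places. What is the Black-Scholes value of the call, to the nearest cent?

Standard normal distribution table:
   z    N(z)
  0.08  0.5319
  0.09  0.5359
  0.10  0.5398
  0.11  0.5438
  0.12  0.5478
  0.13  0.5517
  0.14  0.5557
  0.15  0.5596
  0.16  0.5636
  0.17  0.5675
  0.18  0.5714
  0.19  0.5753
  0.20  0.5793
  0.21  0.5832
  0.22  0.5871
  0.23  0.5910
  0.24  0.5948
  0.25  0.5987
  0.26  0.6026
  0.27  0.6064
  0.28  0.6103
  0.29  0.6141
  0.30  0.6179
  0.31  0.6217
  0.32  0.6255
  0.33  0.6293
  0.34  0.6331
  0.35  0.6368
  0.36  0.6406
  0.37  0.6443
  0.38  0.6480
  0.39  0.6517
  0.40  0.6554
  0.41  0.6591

T = 1.25;  σ√T = 0.2460
d₁ = [ln(191/199) + (0.082 + 0.22²/2)·1.25] / 0.2460 = [-0.0410 + 0.1328] / 0.2460 = 0.3729 ≈ 0.37
d₂ = d₁ − σ√T = 0.3729 − 0.2460 = 0.1269 ≈ 0.13
exp(−rT) = exp(−0.082·1.25) = 0.9026
C = 191·N(0.37) − 199·0.9026·N(0.13) = 191·0.6443 − 199·0.9026·0.5517 = 123.0613 − 99.0949 = 23.9664

$23.97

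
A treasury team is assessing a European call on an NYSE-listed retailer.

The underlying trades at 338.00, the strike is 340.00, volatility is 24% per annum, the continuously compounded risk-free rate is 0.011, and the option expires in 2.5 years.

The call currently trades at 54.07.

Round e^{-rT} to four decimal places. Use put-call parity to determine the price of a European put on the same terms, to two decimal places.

46.86

exp(−rT) = exp(−0.011·2.5) = 0.9729
Put-call parity: C − P = S − K·e^(−rT) = 338 − 340·0.9729 = 338 − 330.7860 = 7.2140
P = C − (C − P) = 54.07 − (7.2140) = 46.8560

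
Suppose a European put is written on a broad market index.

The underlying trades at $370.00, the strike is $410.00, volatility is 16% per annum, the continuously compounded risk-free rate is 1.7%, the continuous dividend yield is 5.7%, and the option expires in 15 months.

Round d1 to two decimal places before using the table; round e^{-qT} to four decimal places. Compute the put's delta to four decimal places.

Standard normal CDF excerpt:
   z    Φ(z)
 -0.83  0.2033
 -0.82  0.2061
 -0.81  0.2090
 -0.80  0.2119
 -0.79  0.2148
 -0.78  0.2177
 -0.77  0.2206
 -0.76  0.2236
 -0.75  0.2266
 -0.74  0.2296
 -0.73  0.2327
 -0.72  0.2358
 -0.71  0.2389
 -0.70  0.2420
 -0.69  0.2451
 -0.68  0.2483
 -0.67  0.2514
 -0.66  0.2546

σ√T = 0.16 × 1.1180 = 0.1789
d₁ = [ln(370/410) + (0.017 − 0.057 + ½·0.16²)·1.25] / (σ√T) = (-0.1027 − 0.0340) / 0.1789 = -0.7639 ≈ -0.76
N(d₁) = N(-0.76) = 0.2236
Δ_put = exp(−qT)·(N(d₁) − 1) = 0.9312·(0.2236 − 1) = -0.7230

-0.7230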